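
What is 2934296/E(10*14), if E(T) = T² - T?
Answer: 733574/4865 ≈ 150.79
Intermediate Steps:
2934296/E(10*14) = 2934296/(((10*14)*(-1 + 10*14))) = 2934296/((140*(-1 + 140))) = 2934296/((140*139)) = 2934296/19460 = 2934296*(1/19460) = 733574/4865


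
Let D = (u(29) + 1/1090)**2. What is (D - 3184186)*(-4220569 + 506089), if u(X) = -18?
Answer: 702546807518776836/59405 ≈ 1.1826e+13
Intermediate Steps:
D = 384905161/1188100 (D = (-18 + 1/1090)**2 = (-19619/1090)**2 = 384905161/1188100 ≈ 323.97)
(D - 3184186)*(-4220569 + 506089) = (384905161/1188100 - 3184186)*(-4220569 + 506089) = -3782746481439/1188100*(-3714480) = 702546807518776836/59405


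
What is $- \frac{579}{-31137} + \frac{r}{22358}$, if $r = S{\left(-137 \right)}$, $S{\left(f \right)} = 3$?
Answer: $\frac{4346231}{232053682} \approx 0.018729$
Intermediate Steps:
$r = 3$
$- \frac{579}{-31137} + \frac{r}{22358} = - \frac{579}{-31137} + \frac{3}{22358} = \left(-579\right) \left(- \frac{1}{31137}\right) + 3 \cdot \frac{1}{22358} = \frac{193}{10379} + \frac{3}{22358} = \frac{4346231}{232053682}$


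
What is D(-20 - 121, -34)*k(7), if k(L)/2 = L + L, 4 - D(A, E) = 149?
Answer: -4060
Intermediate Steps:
D(A, E) = -145 (D(A, E) = 4 - 1*149 = 4 - 149 = -145)
k(L) = 4*L (k(L) = 2*(L + L) = 2*(2*L) = 4*L)
D(-20 - 121, -34)*k(7) = -580*7 = -145*28 = -4060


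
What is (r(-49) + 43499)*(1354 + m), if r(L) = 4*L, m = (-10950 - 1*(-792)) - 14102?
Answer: -991898518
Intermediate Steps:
m = -24260 (m = (-10950 + 792) - 14102 = -10158 - 14102 = -24260)
(r(-49) + 43499)*(1354 + m) = (4*(-49) + 43499)*(1354 - 24260) = (-196 + 43499)*(-22906) = 43303*(-22906) = -991898518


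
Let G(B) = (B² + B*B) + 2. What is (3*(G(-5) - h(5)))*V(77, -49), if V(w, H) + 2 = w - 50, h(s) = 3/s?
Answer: 3855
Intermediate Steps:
G(B) = 2 + 2*B² (G(B) = (B² + B²) + 2 = 2*B² + 2 = 2 + 2*B²)
V(w, H) = -52 + w (V(w, H) = -2 + (w - 50) = -2 + (-50 + w) = -52 + w)
(3*(G(-5) - h(5)))*V(77, -49) = (3*((2 + 2*(-5)²) - 3/5))*(-52 + 77) = (3*((2 + 2*25) - 3/5))*25 = (3*((2 + 50) - 1*⅗))*25 = (3*(52 - ⅗))*25 = (3*(257/5))*25 = (771/5)*25 = 3855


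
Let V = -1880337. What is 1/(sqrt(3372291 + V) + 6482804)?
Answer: 3241402/21013373105231 - sqrt(1491954)/42026746210462 ≈ 1.5423e-7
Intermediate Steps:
1/(sqrt(3372291 + V) + 6482804) = 1/(sqrt(3372291 - 1880337) + 6482804) = 1/(sqrt(1491954) + 6482804) = 1/(6482804 + sqrt(1491954))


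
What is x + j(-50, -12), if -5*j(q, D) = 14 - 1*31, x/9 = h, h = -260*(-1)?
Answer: 11717/5 ≈ 2343.4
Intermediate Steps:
h = 260
x = 2340 (x = 9*260 = 2340)
j(q, D) = 17/5 (j(q, D) = -(14 - 1*31)/5 = -(14 - 31)/5 = -1/5*(-17) = 17/5)
x + j(-50, -12) = 2340 + 17/5 = 11717/5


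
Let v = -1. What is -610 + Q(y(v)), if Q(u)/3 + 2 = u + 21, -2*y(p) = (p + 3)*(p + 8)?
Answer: -574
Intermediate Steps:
y(p) = -(3 + p)*(8 + p)/2 (y(p) = -(p + 3)*(p + 8)/2 = -(3 + p)*(8 + p)/2)
Q(u) = 57 + 3*u (Q(u) = -6 + 3*(u + 21) = -6 + 3*(21 + u) = -6 + (63 + 3*u) = 57 + 3*u)
-610 + Q(y(v)) = -610 + (57 + 3*(-12 - 11/2*(-1) - ½*(-1)²)) = -610 + (57 + 3*(-12 + 11/2 - ½*1)) = -610 + (57 + 3*(-12 + 11/2 - ½)) = -610 + (57 + 3*(-7)) = -610 + (57 - 21) = -610 + 36 = -574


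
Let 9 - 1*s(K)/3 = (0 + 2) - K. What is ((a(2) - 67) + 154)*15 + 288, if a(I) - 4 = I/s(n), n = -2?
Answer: 1655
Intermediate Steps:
s(K) = 21 + 3*K (s(K) = 27 - 3*((0 + 2) - K) = 27 - 3*(2 - K) = 27 + (-6 + 3*K) = 21 + 3*K)
a(I) = 4 + I/15 (a(I) = 4 + I/(21 + 3*(-2)) = 4 + I/(21 - 6) = 4 + I/15)
((a(2) - 67) + 154)*15 + 288 = (((4 + (1/15)*2) - 67) + 154)*15 + 288 = (((4 + 2/15) - 67) + 154)*15 + 288 = ((62/15 - 67) + 154)*15 + 288 = (-943/15 + 154)*15 + 288 = (1367/15)*15 + 288 = 1367 + 288 = 1655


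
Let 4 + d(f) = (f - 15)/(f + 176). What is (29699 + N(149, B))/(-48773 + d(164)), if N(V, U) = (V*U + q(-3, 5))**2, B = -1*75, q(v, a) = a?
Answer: -42431523660/16584031 ≈ -2558.6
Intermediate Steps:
B = -75
d(f) = -4 + (-15 + f)/(176 + f) (d(f) = -4 + (f - 15)/(f + 176) = -4 + (-15 + f)/(176 + f))
N(V, U) = (5 + U*V)**2 (N(V, U) = (V*U + 5)**2 = (U*V + 5)**2 = (5 + U*V)**2)
(29699 + N(149, B))/(-48773 + d(164)) = (29699 + (5 - 75*149)**2)/(-48773 + (-719 - 3*164)/(176 + 164)) = (29699 + (5 - 11175)**2)/(-48773 + (-719 - 492)/340) = (29699 + (-11170)**2)/(-48773 + (1/340)*(-1211)) = (29699 + 124768900)/(-48773 - 1211/340) = 124798599/(-16584031/340) = 124798599*(-340/16584031) = -42431523660/16584031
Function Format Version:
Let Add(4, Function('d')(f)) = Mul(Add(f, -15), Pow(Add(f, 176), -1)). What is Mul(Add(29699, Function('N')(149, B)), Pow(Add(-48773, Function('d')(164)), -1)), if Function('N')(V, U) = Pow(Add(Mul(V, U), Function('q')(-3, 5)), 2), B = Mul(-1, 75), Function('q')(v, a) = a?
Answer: Rational(-42431523660, 16584031) ≈ -2558.6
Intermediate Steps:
B = -75
Function('d')(f) = Add(-4, Mul(Pow(Add(176, f), -1), Add(-15, f))) (Function('d')(f) = Add(-4, Mul(Add(f, -15), Pow(Add(f, 176), -1))) = Add(-4, Mul(Add(-15, f), Pow(Add(176, f), -1))) = Add(-4, Mul(Pow(Add(176, f), -1), Add(-15, f))))
Function('N')(V, U) = Pow(Add(5, Mul(U, V)), 2) (Function('N')(V, U) = Pow(Add(Mul(V, U), 5), 2) = Pow(Add(Mul(U, V), 5), 2) = Pow(Add(5, Mul(U, V)), 2))
Mul(Add(29699, Function('N')(149, B)), Pow(Add(-48773, Function('d')(164)), -1)) = Mul(Add(29699, Pow(Add(5, Mul(-75, 149)), 2)), Pow(Add(-48773, Mul(Pow(Add(176, 164), -1), Add(-719, Mul(-3, 164)))), -1)) = Mul(Add(29699, Pow(Add(5, -11175), 2)), Pow(Add(-48773, Mul(Pow(340, -1), Add(-719, -492))), -1)) = Mul(Add(29699, Pow(-11170, 2)), Pow(Add(-48773, Mul(Rational(1, 340), -1211)), -1)) = Mul(Add(29699, 124768900), Pow(Add(-48773, Rational(-1211, 340)), -1)) = Mul(124798599, Pow(Rational(-16584031, 340), -1)) = Mul(124798599, Rational(-340, 16584031)) = Rational(-42431523660, 16584031)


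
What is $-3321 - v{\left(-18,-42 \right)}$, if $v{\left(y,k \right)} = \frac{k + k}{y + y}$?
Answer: $- \frac{9970}{3} \approx -3323.3$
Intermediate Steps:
$v{\left(y,k \right)} = \frac{k}{y}$ ($v{\left(y,k \right)} = \frac{2 k}{2 y} = 2 k \frac{1}{2 y} = \frac{k}{y}$)
$-3321 - v{\left(-18,-42 \right)} = -3321 - - \frac{42}{-18} = -3321 - \left(-42\right) \left(- \frac{1}{18}\right) = -3321 - \frac{7}{3} = - \frac{9970}{3}$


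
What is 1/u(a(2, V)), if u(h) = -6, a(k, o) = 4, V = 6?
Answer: -1/6 ≈ -0.16667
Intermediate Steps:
1/u(a(2, V)) = 1/(-6) = -1/6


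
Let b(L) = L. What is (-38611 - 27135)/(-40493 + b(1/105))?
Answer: 48615/29942 ≈ 1.6236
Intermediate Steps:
(-38611 - 27135)/(-40493 + b(1/105)) = (-38611 - 27135)/(-40493 + 1/105) = -65746/(-40493 + 1/105) = -65746/(-4251764/105) = -65746*(-105/4251764) = 48615/29942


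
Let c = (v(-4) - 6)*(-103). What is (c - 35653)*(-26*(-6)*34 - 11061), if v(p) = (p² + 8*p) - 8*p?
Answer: 211184031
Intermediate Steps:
v(p) = p²
c = -1030 (c = ((-4)² - 6)*(-103) = (16 - 6)*(-103) = 10*(-103) = -1030)
(c - 35653)*(-26*(-6)*34 - 11061) = (-1030 - 35653)*(-26*(-6)*34 - 11061) = -36683*(156*34 - 11061) = -36683*(5304 - 11061) = -36683*(-5757) = 211184031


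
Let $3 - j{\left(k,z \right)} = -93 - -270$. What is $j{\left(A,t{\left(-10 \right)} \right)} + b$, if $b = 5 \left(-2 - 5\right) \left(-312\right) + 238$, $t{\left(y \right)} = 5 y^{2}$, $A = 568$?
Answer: $10984$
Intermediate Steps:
$b = 11158$ ($b = 5 \left(-7\right) \left(-312\right) + 238 = \left(-35\right) \left(-312\right) + 238 = 10920 + 238 = 11158$)
$j{\left(k,z \right)} = -174$ ($j{\left(k,z \right)} = 3 - \left(-93 - -270\right) = 3 - \left(-93 + 270\right) = 3 - 177 = -174$)
$j{\left(A,t{\left(-10 \right)} \right)} + b = -174 + 11158 = 10984$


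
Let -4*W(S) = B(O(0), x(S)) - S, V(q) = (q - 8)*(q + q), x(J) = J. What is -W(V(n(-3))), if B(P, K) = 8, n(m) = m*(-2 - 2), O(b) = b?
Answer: -22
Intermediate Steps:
n(m) = -4*m (n(m) = m*(-4) = -4*m)
V(q) = 2*q*(-8 + q) (V(q) = (-8 + q)*(2*q) = 2*q*(-8 + q))
W(S) = -2 + S/4 (W(S) = -(8 - S)/4 = -2 + S/4)
-W(V(n(-3))) = -(-2 + (2*(-4*(-3))*(-8 - 4*(-3)))/4) = -(-2 + (2*12*(-8 + 12))/4) = -(-2 + (2*12*4)/4) = -(-2 + (¼)*96) = -(-2 + 24) = -1*22 = -22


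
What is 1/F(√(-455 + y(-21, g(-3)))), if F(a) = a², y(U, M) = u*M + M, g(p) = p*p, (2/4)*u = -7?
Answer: -1/572 ≈ -0.0017483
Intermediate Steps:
u = -14 (u = 2*(-7) = -14)
g(p) = p²
y(U, M) = -13*M (y(U, M) = -14*M + M = -13*M)
1/F(√(-455 + y(-21, g(-3)))) = 1/((√(-455 - 13*(-3)²))²) = 1/((√(-455 - 13*9))²) = 1/((√(-455 - 117))²) = 1/((√(-572))²) = 1/((2*I*√143)²) = 1/(-572) = -1/572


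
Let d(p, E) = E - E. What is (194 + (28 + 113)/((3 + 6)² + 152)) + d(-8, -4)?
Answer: 45343/233 ≈ 194.61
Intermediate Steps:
d(p, E) = 0
(194 + (28 + 113)/((3 + 6)² + 152)) + d(-8, -4) = (194 + (28 + 113)/((3 + 6)² + 152)) + 0 = (194 + 141/(9² + 152)) + 0 = (194 + 141/(81 + 152)) + 0 = (194 + 141/233) + 0 = 45343/233 + 0 = 45343/233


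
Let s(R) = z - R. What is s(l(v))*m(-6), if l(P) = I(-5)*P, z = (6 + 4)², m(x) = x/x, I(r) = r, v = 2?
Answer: 110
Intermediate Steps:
m(x) = 1
z = 100 (z = 10² = 100)
l(P) = -5*P
s(R) = 100 - R
s(l(v))*m(-6) = (100 - (-5)*2)*1 = (100 - 1*(-10))*1 = (100 + 10)*1 = 110*1 = 110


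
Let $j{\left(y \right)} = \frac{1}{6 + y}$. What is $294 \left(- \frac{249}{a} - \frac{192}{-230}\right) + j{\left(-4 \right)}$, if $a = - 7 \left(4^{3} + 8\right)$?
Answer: $\frac{179941}{460} \approx 391.18$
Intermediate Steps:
$a = -504$ ($a = - 7 \left(64 + 8\right) = \left(-7\right) 72 = -504$)
$294 \left(- \frac{249}{a} - \frac{192}{-230}\right) + j{\left(-4 \right)} = 294 \left(- \frac{249}{-504} - \frac{192}{-230}\right) + \frac{1}{6 - 4} = 294 \left(\left(-249\right) \left(- \frac{1}{504}\right) - - \frac{96}{115}\right) + \frac{1}{2} = 294 \left(\frac{83}{168} + \frac{96}{115}\right) + \frac{1}{2} = 294 \cdot \frac{25673}{19320} + \frac{1}{2} = \frac{179711}{460} + \frac{1}{2} = \frac{179941}{460}$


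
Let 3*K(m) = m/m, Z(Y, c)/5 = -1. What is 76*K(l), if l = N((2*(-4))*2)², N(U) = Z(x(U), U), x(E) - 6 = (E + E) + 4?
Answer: 76/3 ≈ 25.333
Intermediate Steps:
x(E) = 10 + 2*E (x(E) = 6 + ((E + E) + 4) = 6 + (2*E + 4) = 6 + (4 + 2*E) = 10 + 2*E)
Z(Y, c) = -5 (Z(Y, c) = 5*(-1) = -5)
N(U) = -5
l = 25 (l = (-5)² = 25)
K(m) = ⅓ (K(m) = (m/m)/3 = (⅓)*1 = ⅓)
76*K(l) = 76*(⅓) = 76/3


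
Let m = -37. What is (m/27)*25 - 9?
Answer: -1168/27 ≈ -43.259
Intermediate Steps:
(m/27)*25 - 9 = -37/27*25 - 9 = -925/27 - 9 = -1168/27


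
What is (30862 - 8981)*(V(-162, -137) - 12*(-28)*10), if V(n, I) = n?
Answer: 69975438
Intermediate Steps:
(30862 - 8981)*(V(-162, -137) - 12*(-28)*10) = (30862 - 8981)*(-162 - 12*(-28)*10) = 21881*(-162 + 336*10) = 21881*(-162 + 3360) = 21881*3198 = 69975438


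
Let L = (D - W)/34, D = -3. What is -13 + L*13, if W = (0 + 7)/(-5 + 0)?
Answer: -1157/85 ≈ -13.612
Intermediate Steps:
W = -7/5 (W = 7/(-5) = 7*(-⅕) = -7/5 ≈ -1.4000)
L = -4/85 (L = (-3 - 1*(-7/5))/34 = (-3 + 7/5)*(1/34) = -8/5*1/34 = -4/85 ≈ -0.047059)
-13 + L*13 = -13 - 4/85*13 = -13 - 52/85 = -1157/85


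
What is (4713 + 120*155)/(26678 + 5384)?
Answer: 23313/32062 ≈ 0.72712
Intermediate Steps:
(4713 + 120*155)/(26678 + 5384) = (4713 + 18600)/32062 = 23313*(1/32062) = 23313/32062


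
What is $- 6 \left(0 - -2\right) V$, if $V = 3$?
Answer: $-36$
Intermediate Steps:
$- 6 \left(0 - -2\right) V = - 6 \left(0 - -2\right) 3 = - 6 \left(0 + 2\right) 3 = \left(-6\right) 2 \cdot 3 = \left(-12\right) 3 = -36$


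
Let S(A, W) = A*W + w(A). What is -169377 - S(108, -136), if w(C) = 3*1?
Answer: -154692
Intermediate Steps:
w(C) = 3
S(A, W) = 3 + A*W (S(A, W) = A*W + 3 = 3 + A*W)
-169377 - S(108, -136) = -169377 - (3 + 108*(-136)) = -169377 - (3 - 14688) = -169377 - 1*(-14685) = -169377 + 14685 = -154692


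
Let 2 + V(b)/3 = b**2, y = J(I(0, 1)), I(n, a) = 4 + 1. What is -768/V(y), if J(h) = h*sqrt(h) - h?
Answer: -9472/2351 - 3200*sqrt(5)/2351 ≈ -7.0725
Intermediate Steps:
I(n, a) = 5
J(h) = h**(3/2) - h
y = -5 + 5*sqrt(5) (y = 5**(3/2) - 1*5 = 5*sqrt(5) - 5 = -5 + 5*sqrt(5) ≈ 6.1803)
V(b) = -6 + 3*b**2
-768/V(y) = -768/(-6 + 3*(-5 + 5*sqrt(5))**2)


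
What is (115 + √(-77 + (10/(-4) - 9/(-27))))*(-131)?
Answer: -15065 - 655*I*√114/6 ≈ -15065.0 - 1165.6*I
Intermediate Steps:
(115 + √(-77 + (10/(-4) - 9/(-27))))*(-131) = (115 + √(-77 + (10*(-¼) - 9*(-1/27))))*(-131) = (115 + √(-77 + (-5/2 + ⅓)))*(-131) = (115 + √(-77 - 13/6))*(-131) = (115 + √(-475/6))*(-131) = (115 + 5*I*√114/6)*(-131) = -15065 - 655*I*√114/6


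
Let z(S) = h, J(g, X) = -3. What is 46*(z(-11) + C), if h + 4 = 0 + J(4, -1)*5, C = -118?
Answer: -6302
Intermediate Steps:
h = -19 (h = -4 + (0 - 3*5) = -4 + (0 - 15) = -4 - 15 = -19)
z(S) = -19
46*(z(-11) + C) = 46*(-19 - 118) = 46*(-137) = -6302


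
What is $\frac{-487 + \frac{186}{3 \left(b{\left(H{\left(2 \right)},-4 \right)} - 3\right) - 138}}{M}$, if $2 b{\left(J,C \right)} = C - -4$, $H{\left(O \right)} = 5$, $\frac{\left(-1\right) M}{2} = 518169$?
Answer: $\frac{7975}{16926854} \approx 0.00047114$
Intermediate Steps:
$M = -1036338$ ($M = \left(-2\right) 518169 = -1036338$)
$b{\left(J,C \right)} = 2 + \frac{C}{2}$ ($b{\left(J,C \right)} = \frac{C - -4}{2} = \frac{C + 4}{2} = \frac{4 + C}{2} = 2 + \frac{C}{2}$)
$\frac{-487 + \frac{186}{3 \left(b{\left(H{\left(2 \right)},-4 \right)} - 3\right) - 138}}{M} = \frac{-487 + \frac{186}{3 \left(\left(2 + \frac{1}{2} \left(-4\right)\right) - 3\right) - 138}}{-1036338} = \left(-487 + \frac{186}{3 \left(\left(2 - 2\right) - 3\right) - 138}\right) \left(- \frac{1}{1036338}\right) = \left(-487 + \frac{186}{3 \left(0 - 3\right) - 138}\right) \left(- \frac{1}{1036338}\right) = \left(-487 + \frac{186}{3 \left(-3\right) - 138}\right) \left(- \frac{1}{1036338}\right) = \left(-487 + \frac{186}{-9 - 138}\right) \left(- \frac{1}{1036338}\right) = \left(-487 + \frac{186}{-147}\right) \left(- \frac{1}{1036338}\right) = \left(-487 + 186 \left(- \frac{1}{147}\right)\right) \left(- \frac{1}{1036338}\right) = \left(-487 - \frac{62}{49}\right) \left(- \frac{1}{1036338}\right) = \left(- \frac{23925}{49}\right) \left(- \frac{1}{1036338}\right) = \frac{7975}{16926854}$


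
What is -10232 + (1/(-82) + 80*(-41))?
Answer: -1107985/82 ≈ -13512.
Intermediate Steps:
-10232 + (1/(-82) + 80*(-41)) = -10232 + (-1/82 - 3280) = -10232 - 268961/82 = -1107985/82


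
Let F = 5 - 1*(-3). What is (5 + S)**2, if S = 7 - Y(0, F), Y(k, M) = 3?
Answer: 81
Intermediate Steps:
F = 8 (F = 5 + 3 = 8)
S = 4 (S = 7 - 1*3 = 7 - 3 = 4)
(5 + S)**2 = (5 + 4)**2 = 9**2 = 81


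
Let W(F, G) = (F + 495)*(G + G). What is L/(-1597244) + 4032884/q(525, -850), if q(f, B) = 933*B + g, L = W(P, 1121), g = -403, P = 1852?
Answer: -5308314413959/633669021766 ≈ -8.3771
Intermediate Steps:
W(F, G) = 2*G*(495 + F) (W(F, G) = (495 + F)*(2*G) = 2*G*(495 + F))
L = 5261974 (L = 2*1121*(495 + 1852) = 2*1121*2347 = 5261974)
q(f, B) = -403 + 933*B (q(f, B) = 933*B - 403 = -403 + 933*B)
L/(-1597244) + 4032884/q(525, -850) = 5261974/(-1597244) + 4032884/(-403 + 933*(-850)) = 5261974*(-1/1597244) + 4032884/(-403 - 793050) = -2630987/798622 + 4032884/(-793453) = -2630987/798622 + 4032884*(-1/793453) = -2630987/798622 - 4032884/793453 = -5308314413959/633669021766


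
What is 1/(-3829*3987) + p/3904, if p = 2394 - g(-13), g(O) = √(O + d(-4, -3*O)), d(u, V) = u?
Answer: 18273666979/29799667296 - I*√17/3904 ≈ 0.61322 - 0.0010561*I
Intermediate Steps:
g(O) = √(-4 + O) (g(O) = √(O - 4) = √(-4 + O))
p = 2394 - I*√17 (p = 2394 - √(-4 - 13) = 2394 - √(-17) = 2394 - I*√17 ≈ 2394.0 - 4.1231*I)
1/(-3829*3987) + p/3904 = 1/(-3829*3987) + (2394 - I*√17)/3904 = -1/3829*1/3987 + (2394 - I*√17)*(1/3904) = -1/15266223 + (1197/1952 - I*√17/3904) = 18273666979/29799667296 - I*√17/3904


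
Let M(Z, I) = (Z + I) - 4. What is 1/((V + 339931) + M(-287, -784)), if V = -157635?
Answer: 1/181221 ≈ 5.5181e-6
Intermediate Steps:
M(Z, I) = -4 + I + Z (M(Z, I) = (I + Z) - 4 = -4 + I + Z)
1/((V + 339931) + M(-287, -784)) = 1/((-157635 + 339931) + (-4 - 784 - 287)) = 1/(182296 - 1075) = 1/181221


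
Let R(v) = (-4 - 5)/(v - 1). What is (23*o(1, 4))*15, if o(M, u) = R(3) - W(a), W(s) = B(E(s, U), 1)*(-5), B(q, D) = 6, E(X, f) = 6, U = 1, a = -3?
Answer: 17595/2 ≈ 8797.5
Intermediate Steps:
W(s) = -30 (W(s) = 6*(-5) = -30)
R(v) = -9/(-1 + v)
o(M, u) = 51/2 (o(M, u) = -9/(-1 + 3) - 1*(-30) = -9/2 + 30 = 51/2)
(23*o(1, 4))*15 = (23*(51/2))*15 = (1173/2)*15 = 17595/2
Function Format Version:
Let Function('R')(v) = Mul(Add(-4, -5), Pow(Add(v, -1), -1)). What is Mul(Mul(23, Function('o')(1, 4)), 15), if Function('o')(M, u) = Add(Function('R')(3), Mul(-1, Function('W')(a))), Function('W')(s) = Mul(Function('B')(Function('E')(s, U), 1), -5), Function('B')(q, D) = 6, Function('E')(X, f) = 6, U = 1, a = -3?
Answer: Rational(17595, 2) ≈ 8797.5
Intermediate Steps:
Function('W')(s) = -30 (Function('W')(s) = Mul(6, -5) = -30)
Function('R')(v) = Mul(-9, Pow(Add(-1, v), -1))
Function('o')(M, u) = Rational(51, 2) (Function('o')(M, u) = Add(Mul(-9, Pow(Add(-1, 3), -1)), Mul(-1, -30)) = Add(Mul(-9, Pow(2, -1)), 30) = Add(Mul(-9, Rational(1, 2)), 30) = Add(Rational(-9, 2), 30) = Rational(51, 2))
Mul(Mul(23, Function('o')(1, 4)), 15) = Mul(Mul(23, Rational(51, 2)), 15) = Mul(Rational(1173, 2), 15) = Rational(17595, 2)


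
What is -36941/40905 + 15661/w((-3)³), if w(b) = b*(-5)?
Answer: 4708342/40905 ≈ 115.10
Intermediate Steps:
w(b) = -5*b
-36941/40905 + 15661/w((-3)³) = -36941/40905 + 15661/((-5*(-3)³)) = -36941*1/40905 + 15661/((-5*(-27))) = -36941/40905 + 15661/135 = 4708342/40905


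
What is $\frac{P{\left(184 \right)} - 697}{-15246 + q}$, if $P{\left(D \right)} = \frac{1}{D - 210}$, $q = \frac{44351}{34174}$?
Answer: $\frac{309667701}{6772641889} \approx 0.045723$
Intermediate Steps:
$q = \frac{44351}{34174}$ ($q = 44351 \cdot \frac{1}{34174} = \frac{44351}{34174} \approx 1.2978$)
$P{\left(D \right)} = \frac{1}{-210 + D}$
$\frac{P{\left(184 \right)} - 697}{-15246 + q} = \frac{\frac{1}{-210 + 184} - 697}{-15246 + \frac{44351}{34174}} = \frac{\frac{1}{-26} - 697}{- \frac{520972453}{34174}} = \left(- \frac{1}{26} - 697\right) \left(- \frac{34174}{520972453}\right) = \left(- \frac{18123}{26}\right) \left(- \frac{34174}{520972453}\right) = \frac{309667701}{6772641889}$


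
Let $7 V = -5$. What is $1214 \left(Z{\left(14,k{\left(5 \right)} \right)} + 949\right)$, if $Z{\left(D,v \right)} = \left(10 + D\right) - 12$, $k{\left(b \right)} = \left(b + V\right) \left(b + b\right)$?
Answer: $1166654$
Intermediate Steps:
$V = - \frac{5}{7}$ ($V = \frac{1}{7} \left(-5\right) = - \frac{5}{7} \approx -0.71429$)
$k{\left(b \right)} = 2 b \left(- \frac{5}{7} + b\right)$ ($k{\left(b \right)} = \left(b - \frac{5}{7}\right) \left(b + b\right) = \left(- \frac{5}{7} + b\right) 2 b = 2 b \left(- \frac{5}{7} + b\right)$)
$Z{\left(D,v \right)} = -2 + D$
$1214 \left(Z{\left(14,k{\left(5 \right)} \right)} + 949\right) = 1214 \left(\left(-2 + 14\right) + 949\right) = 1214 \left(12 + 949\right) = 1214 \cdot 961 = 1166654$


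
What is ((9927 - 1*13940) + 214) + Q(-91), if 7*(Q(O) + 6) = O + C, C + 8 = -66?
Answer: -26800/7 ≈ -3828.6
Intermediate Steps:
C = -74 (C = -8 - 66 = -74)
Q(O) = -116/7 + O/7 (Q(O) = -6 + (O - 74)/7 = -6 + (-74 + O)/7 = -6 + (-74/7 + O/7) = -116/7 + O/7)
((9927 - 1*13940) + 214) + Q(-91) = ((9927 - 1*13940) + 214) + (-116/7 + (⅐)*(-91)) = ((9927 - 13940) + 214) + (-116/7 - 13) = (-4013 + 214) - 207/7 = -3799 - 207/7 = -26800/7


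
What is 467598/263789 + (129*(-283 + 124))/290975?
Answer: 130648751871/76756004275 ≈ 1.7021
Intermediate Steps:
467598/263789 + (129*(-283 + 124))/290975 = 467598*(1/263789) + (129*(-159))*(1/290975) = 467598/263789 - 20511*1/290975 = 467598/263789 - 20511/290975 = 130648751871/76756004275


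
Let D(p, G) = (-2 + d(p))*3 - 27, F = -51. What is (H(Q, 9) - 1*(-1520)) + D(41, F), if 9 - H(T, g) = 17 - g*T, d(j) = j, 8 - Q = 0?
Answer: 1674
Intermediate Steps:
Q = 8 (Q = 8 - 1*0 = 8 + 0 = 8)
D(p, G) = -33 + 3*p (D(p, G) = (-2 + p)*3 - 27 = (-6 + 3*p) - 27 = -33 + 3*p)
H(T, g) = -8 + T*g (H(T, g) = 9 - (17 - g*T) = 9 - (17 - T*g) = 9 + (-17 + T*g) = -8 + T*g)
(H(Q, 9) - 1*(-1520)) + D(41, F) = ((-8 + 8*9) - 1*(-1520)) + (-33 + 3*41) = ((-8 + 72) + 1520) + (-33 + 123) = (64 + 1520) + 90 = 1584 + 90 = 1674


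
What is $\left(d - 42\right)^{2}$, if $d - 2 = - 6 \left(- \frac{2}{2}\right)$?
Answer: $1156$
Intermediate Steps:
$d = 8$ ($d = 2 - 6 \left(- \frac{2}{2}\right) = 2 - 6 \left(\left(-2\right) \frac{1}{2}\right) = 2 - -6 = 2 + 6 = 8$)
$\left(d - 42\right)^{2} = \left(8 - 42\right)^{2} = \left(-34\right)^{2} = 1156$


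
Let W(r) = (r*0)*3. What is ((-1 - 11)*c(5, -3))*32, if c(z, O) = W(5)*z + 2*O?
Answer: 2304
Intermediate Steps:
W(r) = 0 (W(r) = 0*3 = 0)
c(z, O) = 2*O (c(z, O) = 0*z + 2*O = 0 + 2*O = 2*O)
((-1 - 11)*c(5, -3))*32 = ((-1 - 11)*(2*(-3)))*32 = -12*(-6)*32 = 72*32 = 2304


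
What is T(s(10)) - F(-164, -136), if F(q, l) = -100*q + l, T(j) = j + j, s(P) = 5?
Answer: -16254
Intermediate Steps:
T(j) = 2*j
F(q, l) = l - 100*q
T(s(10)) - F(-164, -136) = 2*5 - (-136 - 100*(-164)) = 10 - (-136 + 16400) = 10 - 1*16264 = 10 - 16264 = -16254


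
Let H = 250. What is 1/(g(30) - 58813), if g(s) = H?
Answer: -1/58563 ≈ -1.7076e-5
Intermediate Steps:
g(s) = 250
1/(g(30) - 58813) = 1/(250 - 58813) = 1/(-58563) = -1/58563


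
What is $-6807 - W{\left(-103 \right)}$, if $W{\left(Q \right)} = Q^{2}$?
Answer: $-17416$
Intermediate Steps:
$-6807 - W{\left(-103 \right)} = -6807 - \left(-103\right)^{2} = -6807 - 10609 = -17416$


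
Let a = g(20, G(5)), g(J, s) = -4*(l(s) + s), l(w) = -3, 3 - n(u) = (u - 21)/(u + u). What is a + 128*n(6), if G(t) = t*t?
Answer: 456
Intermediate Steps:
n(u) = 3 - (-21 + u)/(2*u) (n(u) = 3 - (u - 21)/(u + u) = 3 - (-21 + u)/(2*u))
G(t) = t**2
g(J, s) = 12 - 4*s (g(J, s) = -4*(-3 + s) = 12 - 4*s)
a = -88 (a = 12 - 4*5**2 = 12 - 4*25 = 12 - 100 = -88)
a + 128*n(6) = -88 + 128*((1/2)*(21 + 5*6)/6) = -88 + 128*((1/2)*(1/6)*(21 + 30)) = -88 + 128*((1/2)*(1/6)*51) = -88 + 128*(17/4) = -88 + 544 = 456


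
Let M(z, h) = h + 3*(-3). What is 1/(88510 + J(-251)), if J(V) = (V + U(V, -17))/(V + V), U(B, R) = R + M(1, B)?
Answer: 251/22216274 ≈ 1.1298e-5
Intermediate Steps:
M(z, h) = -9 + h (M(z, h) = h - 9 = -9 + h)
U(B, R) = -9 + B + R (U(B, R) = R + (-9 + B) = -9 + B + R)
J(V) = (-26 + 2*V)/(2*V) (J(V) = (V + (-9 + V - 17))/(V + V) = (V + (-26 + V))/((2*V)) = (-26 + 2*V)*(1/(2*V)) = (-26 + 2*V)/(2*V))
1/(88510 + J(-251)) = 1/(88510 + (-13 - 251)/(-251)) = 1/(88510 - 1/251*(-264)) = 1/(88510 + 264/251) = 1/(22216274/251) = 251/22216274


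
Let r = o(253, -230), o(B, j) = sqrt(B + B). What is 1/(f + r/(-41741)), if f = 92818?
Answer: 7350810450739/682287524416692479 + 41741*sqrt(506)/15010325537167234538 ≈ 1.0774e-5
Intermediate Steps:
o(B, j) = sqrt(2)*sqrt(B) (o(B, j) = sqrt(2*B) = sqrt(2)*sqrt(B))
r = sqrt(506) (r = sqrt(2)*sqrt(253) = sqrt(506) ≈ 22.494)
1/(f + r/(-41741)) = 1/(92818 + sqrt(506)/(-41741)) = 1/(92818 + sqrt(506)*(-1/41741)) = 1/(92818 - sqrt(506)/41741)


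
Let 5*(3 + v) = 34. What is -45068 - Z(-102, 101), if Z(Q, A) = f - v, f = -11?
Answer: -225266/5 ≈ -45053.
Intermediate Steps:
v = 19/5 (v = -3 + (⅕)*34 = -3 + 34/5 = 19/5 ≈ 3.8000)
Z(Q, A) = -74/5 (Z(Q, A) = -11 - 1*19/5 = -11 - 19/5 = -74/5)
-45068 - Z(-102, 101) = -45068 - 1*(-74/5) = -45068 + 74/5 = -225266/5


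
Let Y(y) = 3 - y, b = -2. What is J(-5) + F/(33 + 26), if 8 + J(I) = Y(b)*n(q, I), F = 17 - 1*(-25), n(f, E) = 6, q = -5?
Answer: 1340/59 ≈ 22.712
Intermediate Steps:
F = 42 (F = 17 + 25 = 42)
J(I) = 22 (J(I) = -8 + (3 - 1*(-2))*6 = -8 + (3 + 2)*6 = -8 + 5*6 = -8 + 30 = 22)
J(-5) + F/(33 + 26) = 22 + 42/(33 + 26) = 22 + 42/59 = 1340/59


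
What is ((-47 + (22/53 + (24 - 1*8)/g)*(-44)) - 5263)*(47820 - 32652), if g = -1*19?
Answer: -80818896000/1007 ≈ -8.0257e+7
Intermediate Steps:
g = -19
((-47 + (22/53 + (24 - 1*8)/g)*(-44)) - 5263)*(47820 - 32652) = ((-47 + (22/53 + (24 - 1*8)/(-19))*(-44)) - 5263)*(47820 - 32652) = ((-47 + (22*(1/53) + (24 - 8)*(-1/19))*(-44)) - 5263)*15168 = ((-47 + (22/53 + 16*(-1/19))*(-44)) - 5263)*15168 = ((-47 + (22/53 - 16/19)*(-44)) - 5263)*15168 = ((-47 - 430/1007*(-44)) - 5263)*15168 = ((-47 + 18920/1007) - 5263)*15168 = (-28409/1007 - 5263)*15168 = -5328250/1007*15168 = -80818896000/1007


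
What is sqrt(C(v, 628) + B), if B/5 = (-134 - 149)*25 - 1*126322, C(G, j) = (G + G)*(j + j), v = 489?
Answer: sqrt(561383) ≈ 749.25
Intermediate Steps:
C(G, j) = 4*G*j (C(G, j) = (2*G)*(2*j) = 4*G*j)
B = -666985 (B = 5*((-134 - 149)*25 - 1*126322) = 5*(-283*25 - 126322) = 5*(-7075 - 126322) = 5*(-133397) = -666985)
sqrt(C(v, 628) + B) = sqrt(4*489*628 - 666985) = sqrt(1228368 - 666985) = sqrt(561383)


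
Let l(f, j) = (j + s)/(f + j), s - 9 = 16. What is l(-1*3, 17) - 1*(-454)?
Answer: 457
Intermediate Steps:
s = 25 (s = 9 + 16 = 25)
l(f, j) = (25 + j)/(f + j) (l(f, j) = (j + 25)/(f + j) = (25 + j)/(f + j))
l(-1*3, 17) - 1*(-454) = (25 + 17)/(-1*3 + 17) - 1*(-454) = 42/(-3 + 17) + 454 = 42/14 + 454 = (1/14)*42 + 454 = 3 + 454 = 457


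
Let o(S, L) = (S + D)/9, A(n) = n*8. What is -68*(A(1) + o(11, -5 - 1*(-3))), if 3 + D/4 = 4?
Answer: -1972/3 ≈ -657.33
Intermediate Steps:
D = 4 (D = -12 + 4*4 = -12 + 16 = 4)
A(n) = 8*n
o(S, L) = 4/9 + S/9 (o(S, L) = (S + 4)/9 = (4 + S)*(1/9) = 4/9 + S/9)
-68*(A(1) + o(11, -5 - 1*(-3))) = -68*(8*1 + (4/9 + (1/9)*11)) = -68*(8 + (4/9 + 11/9)) = -68*(8 + 5/3) = -68*29/3 = -1972/3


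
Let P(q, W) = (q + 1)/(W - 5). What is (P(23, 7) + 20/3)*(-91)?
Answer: -5096/3 ≈ -1698.7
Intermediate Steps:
P(q, W) = (1 + q)/(-5 + W)
(P(23, 7) + 20/3)*(-91) = ((1 + 23)/(-5 + 7) + 20/3)*(-91) = (24/2 + 20*(⅓))*(-91) = ((½)*24 + 20/3)*(-91) = (12 + 20/3)*(-91) = (56/3)*(-91) = -5096/3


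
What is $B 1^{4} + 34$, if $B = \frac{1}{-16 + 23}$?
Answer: $\frac{239}{7} \approx 34.143$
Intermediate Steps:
$B = \frac{1}{7} \approx 0.14286$
$B 1^{4} + 34 = \frac{1^{4}}{7} + 34 = \frac{1}{7} \cdot 1 + 34 = \frac{1}{7} + 34 = \frac{239}{7}$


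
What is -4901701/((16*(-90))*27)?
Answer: 4901701/38880 ≈ 126.07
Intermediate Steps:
-4901701/((16*(-90))*27) = -4901701/((-1440*27)) = -4901701/(-38880) = -4901701*(-1/38880) = 4901701/38880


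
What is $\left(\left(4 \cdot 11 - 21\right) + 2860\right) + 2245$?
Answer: $5128$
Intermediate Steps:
$\left(\left(4 \cdot 11 - 21\right) + 2860\right) + 2245 = \left(\left(44 - 21\right) + 2860\right) + 2245 = \left(23 + 2860\right) + 2245 = 2883 + 2245 = 5128$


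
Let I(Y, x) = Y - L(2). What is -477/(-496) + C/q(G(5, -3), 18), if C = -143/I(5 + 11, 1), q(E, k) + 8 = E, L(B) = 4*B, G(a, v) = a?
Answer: 10297/1488 ≈ 6.9200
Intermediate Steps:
q(E, k) = -8 + E
I(Y, x) = -8 + Y (I(Y, x) = Y - 4*2 = Y - 1*8 = Y - 8 = -8 + Y)
C = -143/8 (C = -143/(-8 + (5 + 11)) = -143/(-8 + 16) = -143/8 ≈ -17.875)
-477/(-496) + C/q(G(5, -3), 18) = -477/(-496) - 143/(8*(-8 + 5)) = -477*(-1/496) - 143/8/(-3) = 477/496 - 143/8*(-⅓) = 477/496 + 143/24 = 10297/1488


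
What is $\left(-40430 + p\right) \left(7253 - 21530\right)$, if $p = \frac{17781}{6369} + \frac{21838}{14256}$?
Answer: $\frac{24060536909333}{41688} \approx 5.7716 \cdot 10^{8}$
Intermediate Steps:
$p = \frac{540733}{125064}$ ($p = 17781 \cdot \frac{1}{6369} + 21838 \cdot \frac{1}{14256} = \frac{5927}{2123} + \frac{10919}{7128} = \frac{540733}{125064} \approx 4.3236$)
$\left(-40430 + p\right) \left(7253 - 21530\right) = \left(-40430 + \frac{540733}{125064}\right) \left(7253 - 21530\right) = \left(- \frac{5055796787}{125064}\right) \left(-14277\right) = \frac{24060536909333}{41688}$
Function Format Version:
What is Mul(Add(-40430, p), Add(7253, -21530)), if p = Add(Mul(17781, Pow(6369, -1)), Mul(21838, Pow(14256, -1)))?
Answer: Rational(24060536909333, 41688) ≈ 5.7716e+8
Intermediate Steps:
p = Rational(540733, 125064) (p = Add(Mul(17781, Rational(1, 6369)), Mul(21838, Rational(1, 14256))) = Add(Rational(5927, 2123), Rational(10919, 7128)) = Rational(540733, 125064) ≈ 4.3236)
Mul(Add(-40430, p), Add(7253, -21530)) = Mul(Add(-40430, Rational(540733, 125064)), Add(7253, -21530)) = Mul(Rational(-5055796787, 125064), -14277) = Rational(24060536909333, 41688)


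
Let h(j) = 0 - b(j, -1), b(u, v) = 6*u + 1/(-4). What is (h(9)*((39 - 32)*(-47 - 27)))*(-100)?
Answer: -2784250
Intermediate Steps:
b(u, v) = -¼ + 6*u (b(u, v) = 6*u - ¼ = -¼ + 6*u)
h(j) = ¼ - 6*j (h(j) = 0 - (-¼ + 6*j) = 0 + (¼ - 6*j) = ¼ - 6*j)
(h(9)*((39 - 32)*(-47 - 27)))*(-100) = ((¼ - 6*9)*((39 - 32)*(-47 - 27)))*(-100) = ((¼ - 54)*(7*(-74)))*(-100) = -215/4*(-518)*(-100) = (55685/2)*(-100) = -2784250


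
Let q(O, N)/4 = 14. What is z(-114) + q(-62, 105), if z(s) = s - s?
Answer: 56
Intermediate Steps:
z(s) = 0
q(O, N) = 56 (q(O, N) = 4*14 = 56)
z(-114) + q(-62, 105) = 0 + 56 = 56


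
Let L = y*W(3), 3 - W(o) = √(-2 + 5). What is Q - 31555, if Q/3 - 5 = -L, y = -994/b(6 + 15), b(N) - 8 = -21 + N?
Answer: -121687/4 - 1491*√3/4 ≈ -31067.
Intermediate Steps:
b(N) = -13 + N (b(N) = 8 + (-21 + N) = -13 + N)
y = -497/4 (y = -994/(-13 + (6 + 15)) = -994/(-13 + 21) = -994/8 = -994*⅛ = -497/4 ≈ -124.25)
W(o) = 3 - √3 (W(o) = 3 - √(-2 + 5) = 3 - √3)
L = -1491/4 + 497*√3/4 (L = -497*(3 - √3)/4 = -1491/4 + 497*√3/4 ≈ -157.54)
Q = 4533/4 - 1491*√3/4 (Q = 15 + 3*(-(-1491/4 + 497*√3/4)) = 15 + 3*(1491/4 - 497*√3/4) = 15 + (4473/4 - 1491*√3/4) = 4533/4 - 1491*√3/4 ≈ 487.63)
Q - 31555 = (4533/4 - 1491*√3/4) - 31555 = -121687/4 - 1491*√3/4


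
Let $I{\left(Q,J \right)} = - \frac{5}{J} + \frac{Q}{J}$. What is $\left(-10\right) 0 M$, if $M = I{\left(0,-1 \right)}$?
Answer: $0$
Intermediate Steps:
$M = 5$ ($M = \frac{-5 + 0}{-1} = \left(-1\right) \left(-5\right) = 5$)
$\left(-10\right) 0 M = \left(-10\right) 0 \cdot 5 = 0 \cdot 5 = 0$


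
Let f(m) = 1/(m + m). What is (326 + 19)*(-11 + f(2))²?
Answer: 637905/16 ≈ 39869.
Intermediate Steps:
f(m) = 1/(2*m)
(326 + 19)*(-11 + f(2))² = (326 + 19)*(-11 + (½)/2)² = 345*(-11 + (½)*(½))² = 345*(-11 + ¼)² = 345*(-43/4)² = 345*(1849/16) = 637905/16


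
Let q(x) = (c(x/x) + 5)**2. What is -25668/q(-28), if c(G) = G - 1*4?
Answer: -6417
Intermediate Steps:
c(G) = -4 + G (c(G) = G - 4 = -4 + G)
q(x) = 4 (q(x) = ((-4 + x/x) + 5)**2 = ((-4 + 1) + 5)**2 = (-3 + 5)**2 = 2**2 = 4)
-25668/q(-28) = -25668/4 = -25668*1/4 = -6417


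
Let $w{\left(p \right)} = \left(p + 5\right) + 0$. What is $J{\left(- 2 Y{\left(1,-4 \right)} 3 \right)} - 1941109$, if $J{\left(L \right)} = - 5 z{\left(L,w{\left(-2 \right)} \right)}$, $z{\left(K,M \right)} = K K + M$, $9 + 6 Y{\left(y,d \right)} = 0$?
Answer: $-1941529$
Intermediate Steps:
$Y{\left(y,d \right)} = - \frac{3}{2}$ ($Y{\left(y,d \right)} = - \frac{3}{2} + \frac{1}{6} \cdot 0 = - \frac{3}{2} + 0 = - \frac{3}{2}$)
$w{\left(p \right)} = 5 + p$ ($w{\left(p \right)} = \left(5 + p\right) + 0 = 5 + p$)
$z{\left(K,M \right)} = M + K^{2}$ ($z{\left(K,M \right)} = K^{2} + M = M + K^{2}$)
$J{\left(L \right)} = -15 - 5 L^{2}$ ($J{\left(L \right)} = - 5 \left(\left(5 - 2\right) + L^{2}\right) = - 5 \left(3 + L^{2}\right) = -15 - 5 L^{2}$)
$J{\left(- 2 Y{\left(1,-4 \right)} 3 \right)} - 1941109 = \left(-15 - 5 \left(\left(-2\right) \left(- \frac{3}{2}\right) 3\right)^{2}\right) - 1941109 = \left(-15 - 5 \left(3 \cdot 3\right)^{2}\right) - 1941109 = \left(-15 - 5 \cdot 9^{2}\right) - 1941109 = \left(-15 - 405\right) - 1941109 = -420 - 1941109 = -1941529$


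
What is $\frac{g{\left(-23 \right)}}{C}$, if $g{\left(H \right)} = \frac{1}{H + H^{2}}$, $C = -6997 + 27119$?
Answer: $\frac{1}{10181732} \approx 9.8215 \cdot 10^{-8}$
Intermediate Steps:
$C = 20122$
$\frac{g{\left(-23 \right)}}{C} = \frac{\frac{1}{-23} \frac{1}{1 - 23}}{20122} = - \frac{1}{23 \left(-22\right)} \frac{1}{20122} = \left(- \frac{1}{23}\right) \left(- \frac{1}{22}\right) \frac{1}{20122} = \frac{1}{506} \cdot \frac{1}{20122} = \frac{1}{10181732}$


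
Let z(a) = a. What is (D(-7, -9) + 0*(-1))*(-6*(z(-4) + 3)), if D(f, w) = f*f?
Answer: 294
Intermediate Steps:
D(f, w) = f²
(D(-7, -9) + 0*(-1))*(-6*(z(-4) + 3)) = ((-7)² + 0*(-1))*(-6*(-4 + 3)) = (49 + 0)*(-6*(-1)) = 49*6 = 294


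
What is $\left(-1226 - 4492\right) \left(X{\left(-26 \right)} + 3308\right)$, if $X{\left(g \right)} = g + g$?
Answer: $-18617808$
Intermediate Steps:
$X{\left(g \right)} = 2 g$
$\left(-1226 - 4492\right) \left(X{\left(-26 \right)} + 3308\right) = \left(-1226 - 4492\right) \left(2 \left(-26\right) + 3308\right) = - 5718 \left(-52 + 3308\right) = \left(-5718\right) 3256 = -18617808$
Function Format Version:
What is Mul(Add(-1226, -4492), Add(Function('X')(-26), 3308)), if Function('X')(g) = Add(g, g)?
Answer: -18617808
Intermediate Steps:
Function('X')(g) = Mul(2, g)
Mul(Add(-1226, -4492), Add(Function('X')(-26), 3308)) = Mul(Add(-1226, -4492), Add(Mul(2, -26), 3308)) = Mul(-5718, Add(-52, 3308)) = Mul(-5718, 3256) = -18617808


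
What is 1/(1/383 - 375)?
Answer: -383/143624 ≈ -0.0026667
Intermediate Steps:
1/(1/383 - 375) = 1/(-143624/383) = -383/143624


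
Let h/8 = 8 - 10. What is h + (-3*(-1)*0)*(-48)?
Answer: -16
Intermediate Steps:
h = -16 (h = 8*(8 - 10) = 8*(-2) = -16)
h + (-3*(-1)*0)*(-48) = -16 + (-3*(-1)*0)*(-48) = -16 + (3*0)*(-48) = -16 + 0*(-48) = -16 + 0 = -16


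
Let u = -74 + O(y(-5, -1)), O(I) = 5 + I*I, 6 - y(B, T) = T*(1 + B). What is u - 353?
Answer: -418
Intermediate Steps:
y(B, T) = 6 - T*(1 + B)
O(I) = 5 + I**2
u = -65 (u = -74 + (5 + (6 - 1*(-1) - 1*(-5)*(-1))**2) = -74 + (5 + (6 + 1 - 5)**2) = -74 + (5 + 2**2) = -74 + (5 + 4) = -74 + 9 = -65)
u - 353 = -65 - 353 = -418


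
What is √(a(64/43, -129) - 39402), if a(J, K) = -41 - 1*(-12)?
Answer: I*√39431 ≈ 198.57*I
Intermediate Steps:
a(J, K) = -29 (a(J, K) = -41 + 12 = -29)
√(a(64/43, -129) - 39402) = √(-29 - 39402) = √(-39431) = I*√39431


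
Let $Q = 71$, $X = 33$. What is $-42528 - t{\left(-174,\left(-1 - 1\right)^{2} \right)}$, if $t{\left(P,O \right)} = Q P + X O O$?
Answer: $-30702$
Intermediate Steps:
$t{\left(P,O \right)} = 33 O^{2} + 71 P$ ($t{\left(P,O \right)} = 71 P + 33 O O = 71 P + 33 O^{2} = 33 O^{2} + 71 P$)
$-42528 - t{\left(-174,\left(-1 - 1\right)^{2} \right)} = -42528 - \left(33 \left(\left(-1 - 1\right)^{2}\right)^{2} + 71 \left(-174\right)\right) = -42528 - \left(33 \left(\left(-2\right)^{2}\right)^{2} - 12354\right) = -42528 - \left(33 \cdot 4^{2} - 12354\right) = -42528 - \left(33 \cdot 16 - 12354\right) = -42528 - \left(528 - 12354\right) = -42528 - -11826 = -42528 + 11826 = -30702$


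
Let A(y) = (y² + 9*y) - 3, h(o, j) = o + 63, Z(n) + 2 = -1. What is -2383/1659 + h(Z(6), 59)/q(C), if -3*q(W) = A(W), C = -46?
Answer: -4347337/2818641 ≈ -1.5424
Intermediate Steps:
Z(n) = -3 (Z(n) = -2 - 1 = -3)
h(o, j) = 63 + o
A(y) = -3 + y² + 9*y
q(W) = 1 - 3*W - W²/3 (q(W) = -(-3 + W² + 9*W)/3 = 1 - 3*W - W²/3)
-2383/1659 + h(Z(6), 59)/q(C) = -2383/1659 + (63 - 3)/(1 - 3*(-46) - ⅓*(-46)²) = -2383*1/1659 + 60/(1 + 138 - ⅓*2116) = -2383/1659 + 60/(1 + 138 - 2116/3) = -2383/1659 + 60/(-1699/3) = -2383/1659 + 60*(-3/1699) = -2383/1659 - 180/1699 = -4347337/2818641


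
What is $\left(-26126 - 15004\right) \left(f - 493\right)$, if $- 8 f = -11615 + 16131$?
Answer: $43494975$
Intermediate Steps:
$f = - \frac{1129}{2}$ ($f = - \frac{-11615 + 16131}{8} = \left(- \frac{1}{8}\right) 4516 = - \frac{1129}{2} \approx -564.5$)
$\left(-26126 - 15004\right) \left(f - 493\right) = \left(-26126 - 15004\right) \left(- \frac{1129}{2} - 493\right) = \left(-41130\right) \left(- \frac{2115}{2}\right) = 43494975$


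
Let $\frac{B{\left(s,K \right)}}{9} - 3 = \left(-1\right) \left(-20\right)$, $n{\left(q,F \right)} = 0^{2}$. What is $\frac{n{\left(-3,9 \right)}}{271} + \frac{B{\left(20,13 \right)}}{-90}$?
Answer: $- \frac{23}{10} \approx -2.3$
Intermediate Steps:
$n{\left(q,F \right)} = 0$
$B{\left(s,K \right)} = 207$ ($B{\left(s,K \right)} = 27 + 9 \left(\left(-1\right) \left(-20\right)\right) = 27 + 9 \cdot 20 = 27 + 180 = 207$)
$\frac{n{\left(-3,9 \right)}}{271} + \frac{B{\left(20,13 \right)}}{-90} = \frac{0}{271} + \frac{207}{-90} = 0 \cdot \frac{1}{271} + 207 \left(- \frac{1}{90}\right) = 0 - \frac{23}{10} = - \frac{23}{10}$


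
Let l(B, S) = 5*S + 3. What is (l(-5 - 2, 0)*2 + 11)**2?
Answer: 289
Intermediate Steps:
l(B, S) = 3 + 5*S
(l(-5 - 2, 0)*2 + 11)**2 = ((3 + 5*0)*2 + 11)**2 = ((3 + 0)*2 + 11)**2 = (3*2 + 11)**2 = (6 + 11)**2 = 17**2 = 289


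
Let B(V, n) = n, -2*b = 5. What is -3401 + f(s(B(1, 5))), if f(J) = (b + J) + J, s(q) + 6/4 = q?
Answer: -6793/2 ≈ -3396.5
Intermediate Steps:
b = -5/2 (b = -½*5 = -5/2 ≈ -2.5000)
s(q) = -3/2 + q
f(J) = -5/2 + 2*J (f(J) = (-5/2 + J) + J = -5/2 + 2*J)
-3401 + f(s(B(1, 5))) = -3401 + (-5/2 + 2*(-3/2 + 5)) = -3401 + (-5/2 + 2*(7/2)) = -3401 + (-5/2 + 7) = -3401 + 9/2 = -6793/2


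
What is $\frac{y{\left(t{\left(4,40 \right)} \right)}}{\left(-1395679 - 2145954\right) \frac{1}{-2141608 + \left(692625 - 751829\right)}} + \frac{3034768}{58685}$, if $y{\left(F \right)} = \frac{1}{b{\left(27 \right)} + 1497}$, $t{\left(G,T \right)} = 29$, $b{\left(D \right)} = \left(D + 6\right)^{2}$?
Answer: $\frac{421129490328494}{8143577795705} \approx 51.713$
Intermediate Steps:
$b{\left(D \right)} = \left(6 + D\right)^{2}$
$y{\left(F \right)} = \frac{1}{2586}$ ($y{\left(F \right)} = \frac{1}{\left(6 + 27\right)^{2} + 1497} = \frac{1}{33^{2} + 1497} = \frac{1}{1089 + 1497} = \frac{1}{2586}$)
$\frac{y{\left(t{\left(4,40 \right)} \right)}}{\left(-1395679 - 2145954\right) \frac{1}{-2141608 + \left(692625 - 751829\right)}} + \frac{3034768}{58685} = \frac{1}{2586 \frac{-1395679 - 2145954}{-2141608 + \left(692625 - 751829\right)}} + \frac{3034768}{58685} = \frac{1}{2586 \left(- \frac{3541633}{-2141608 - 59204}\right)} + 3034768 \cdot \frac{1}{58685} = \frac{1}{2586 \left(- \frac{3541633}{-2200812}\right)} + \frac{275888}{5335} = \frac{1}{2586 \left(\left(-3541633\right) \left(- \frac{1}{2200812}\right)\right)} + \frac{275888}{5335} = \frac{1}{2586 \cdot \frac{3541633}{2200812}} + \frac{275888}{5335} = \frac{1}{2586} \cdot \frac{2200812}{3541633} + \frac{275888}{5335} = \frac{366802}{1526443823} + \frac{275888}{5335} = \frac{421129490328494}{8143577795705}$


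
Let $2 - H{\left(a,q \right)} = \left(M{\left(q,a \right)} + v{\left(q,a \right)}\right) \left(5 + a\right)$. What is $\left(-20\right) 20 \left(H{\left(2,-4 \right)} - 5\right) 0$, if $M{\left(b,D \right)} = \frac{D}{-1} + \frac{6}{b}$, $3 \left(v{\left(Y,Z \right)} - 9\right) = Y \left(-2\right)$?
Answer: $0$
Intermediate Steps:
$v{\left(Y,Z \right)} = 9 - \frac{2 Y}{3}$ ($v{\left(Y,Z \right)} = 9 + \frac{Y \left(-2\right)}{3} = 9 + \frac{\left(-2\right) Y}{3} = 9 - \frac{2 Y}{3}$)
$M{\left(b,D \right)} = - D + \frac{6}{b}$ ($M{\left(b,D \right)} = D \left(-1\right) + \frac{6}{b} = - D + \frac{6}{b}$)
$H{\left(a,q \right)} = 2 - \left(5 + a\right) \left(9 - a + \frac{6}{q} - \frac{2 q}{3}\right)$ ($H{\left(a,q \right)} = 2 - \left(\left(- a + \frac{6}{q}\right) - \left(-9 + \frac{2 q}{3}\right)\right) \left(5 + a\right) = 2 - \left(9 - a + \frac{6}{q} - \frac{2 q}{3}\right) \left(5 + a\right) = 2 - \left(5 + a\right) \left(9 - a + \frac{6}{q} - \frac{2 q}{3}\right)$)
$\left(-20\right) 20 \left(H{\left(2,-4 \right)} - 5\right) 0 = \left(-20\right) 20 \left(\left(-43 + 2^{2} - \frac{30}{-4} - 8 + \frac{10}{3} \left(-4\right) - \frac{12}{-4} + \frac{2}{3} \cdot 2 \left(-4\right)\right) - 5\right) 0 = - 400 \left(\left(-43 + 4 - - \frac{15}{2} - 8 - \frac{40}{3} - 12 \left(- \frac{1}{4}\right) - \frac{16}{3}\right) - 5\right) 0 = - 400 \left(\left(-43 + 4 + \frac{15}{2} - 8 - \frac{40}{3} + 3 - \frac{16}{3}\right) - 5\right) 0 = - 400 \left(- \frac{331}{6} - 5\right) 0 = - 400 \left(\left(- \frac{361}{6}\right) 0\right) = \left(-400\right) 0 = 0$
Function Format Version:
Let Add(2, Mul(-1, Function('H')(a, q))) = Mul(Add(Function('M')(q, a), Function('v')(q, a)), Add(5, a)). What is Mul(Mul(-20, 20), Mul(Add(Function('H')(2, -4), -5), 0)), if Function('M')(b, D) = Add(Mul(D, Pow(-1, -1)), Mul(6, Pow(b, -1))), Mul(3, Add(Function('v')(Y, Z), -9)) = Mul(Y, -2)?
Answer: 0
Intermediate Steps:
Function('v')(Y, Z) = Add(9, Mul(Rational(-2, 3), Y)) (Function('v')(Y, Z) = Add(9, Mul(Rational(1, 3), Mul(Y, -2))) = Add(9, Mul(Rational(1, 3), Mul(-2, Y))) = Add(9, Mul(Rational(-2, 3), Y)))
Function('M')(b, D) = Add(Mul(-1, D), Mul(6, Pow(b, -1))) (Function('M')(b, D) = Add(Mul(D, -1), Mul(6, Pow(b, -1))) = Add(Mul(-1, D), Mul(6, Pow(b, -1))))
Function('H')(a, q) = Add(2, Mul(-1, Add(5, a), Add(9, Mul(-1, a), Mul(6, Pow(q, -1)), Mul(Rational(-2, 3), q)))) (Function('H')(a, q) = Add(2, Mul(-1, Mul(Add(Add(Mul(-1, a), Mul(6, Pow(q, -1))), Add(9, Mul(Rational(-2, 3), q))), Add(5, a)))) = Add(2, Mul(-1, Mul(Add(9, Mul(-1, a), Mul(6, Pow(q, -1)), Mul(Rational(-2, 3), q)), Add(5, a)))) = Add(2, Mul(-1, Mul(Add(5, a), Add(9, Mul(-1, a), Mul(6, Pow(q, -1)), Mul(Rational(-2, 3), q))))) = Add(2, Mul(-1, Add(5, a), Add(9, Mul(-1, a), Mul(6, Pow(q, -1)), Mul(Rational(-2, 3), q)))))
Mul(Mul(-20, 20), Mul(Add(Function('H')(2, -4), -5), 0)) = Mul(Mul(-20, 20), Mul(Add(Add(-43, Pow(2, 2), Mul(-30, Pow(-4, -1)), Mul(-4, 2), Mul(Rational(10, 3), -4), Mul(-6, 2, Pow(-4, -1)), Mul(Rational(2, 3), 2, -4)), -5), 0)) = Mul(-400, Mul(Add(Add(-43, 4, Mul(-30, Rational(-1, 4)), -8, Rational(-40, 3), Mul(-6, 2, Rational(-1, 4)), Rational(-16, 3)), -5), 0)) = Mul(-400, Mul(Add(Add(-43, 4, Rational(15, 2), -8, Rational(-40, 3), 3, Rational(-16, 3)), -5), 0)) = Mul(-400, Mul(Add(Rational(-331, 6), -5), 0)) = Mul(-400, Mul(Rational(-361, 6), 0)) = Mul(-400, 0) = 0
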